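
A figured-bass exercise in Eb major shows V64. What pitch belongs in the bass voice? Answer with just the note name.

V in Eb major has root Bb; the chord is Bb-D-F.
The figure 64 means second inversion — the fifth is in the bass.

F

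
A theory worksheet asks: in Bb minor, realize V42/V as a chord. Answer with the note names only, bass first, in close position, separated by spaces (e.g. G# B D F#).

Bb C E G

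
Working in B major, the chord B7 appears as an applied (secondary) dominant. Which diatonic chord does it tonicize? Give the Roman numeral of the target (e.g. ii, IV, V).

IV

The chord is a dominant seventh chord on B.
A dominant resolves down a perfect fifth: B → E. In B major, E is scale degree 4, i.e. IV.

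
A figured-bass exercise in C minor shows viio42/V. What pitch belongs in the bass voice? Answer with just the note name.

The applied chord viio42/V is rooted on F#: F#-A-C-Eb.
The figure 42 means third inversion — the seventh is in the bass.

Eb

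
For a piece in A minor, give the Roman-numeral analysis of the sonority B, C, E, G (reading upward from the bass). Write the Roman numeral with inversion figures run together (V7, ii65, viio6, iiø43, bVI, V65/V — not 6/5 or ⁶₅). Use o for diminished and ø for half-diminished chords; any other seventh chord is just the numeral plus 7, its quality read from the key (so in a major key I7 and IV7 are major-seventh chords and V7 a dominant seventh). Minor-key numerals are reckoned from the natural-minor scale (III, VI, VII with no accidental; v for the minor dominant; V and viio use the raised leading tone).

The pitches C-E-G-B form a major seventh chord rooted on C.
C is scale degree 3 in A minor, and a major seventh chord on that degree is written III7.
With B in the bass the chord is in third inversion, so the figured bass is 42.

III42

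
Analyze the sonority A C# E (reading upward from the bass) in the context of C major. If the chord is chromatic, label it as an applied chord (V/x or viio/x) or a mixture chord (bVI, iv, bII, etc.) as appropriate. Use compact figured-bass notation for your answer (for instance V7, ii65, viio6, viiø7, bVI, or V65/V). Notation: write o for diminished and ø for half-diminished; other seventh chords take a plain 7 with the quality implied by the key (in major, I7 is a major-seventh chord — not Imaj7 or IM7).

V/ii

Stacked in thirds the chord is A-C#-E: a major triad on A.
A is not a diatonic chord root with this quality in C major, but it lies a perfect fifth above D (ii), so the chord functions as an applied dominant of ii.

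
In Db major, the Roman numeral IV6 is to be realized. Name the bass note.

Bb

IV in Db major has root Gb; the chord is Gb-Bb-Db.
The figure 6 means first inversion — the third is in the bass.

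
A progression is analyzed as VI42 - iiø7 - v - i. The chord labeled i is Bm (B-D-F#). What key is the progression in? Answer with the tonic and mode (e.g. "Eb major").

i is given as B-D-F# — a minor triad with root B.
If B is scale degree 1 and the mode makes that degree carry a minor triad, the tonic is B and the mode is minor.

B minor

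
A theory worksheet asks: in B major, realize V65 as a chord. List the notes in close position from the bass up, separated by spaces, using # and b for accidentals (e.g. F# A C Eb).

A# C# E F#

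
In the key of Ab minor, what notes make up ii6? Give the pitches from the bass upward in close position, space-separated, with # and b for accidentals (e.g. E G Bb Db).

Scale degree 2 in Ab minor is Bb; here the chord built on it is altered to a minor triad. ii6 is the minor supertonic, borrowed from the parallel major (the Dorian ii).
So the chord is Bb-Db-F, a minor triad.
With the 6 figure the chord is in first inversion; from the bass Db upward in close position it reads Db-F-Bb.

Db F Bb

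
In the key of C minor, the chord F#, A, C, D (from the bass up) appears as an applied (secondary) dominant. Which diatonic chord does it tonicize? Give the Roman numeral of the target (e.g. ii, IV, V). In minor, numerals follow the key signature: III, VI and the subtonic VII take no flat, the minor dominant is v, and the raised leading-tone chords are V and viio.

V

The chord is a dominant seventh chord on D.
A dominant resolves down a perfect fifth: D → G. In C minor, G is scale degree 5, i.e. V.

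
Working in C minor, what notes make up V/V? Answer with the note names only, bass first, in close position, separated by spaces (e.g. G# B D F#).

The slash means an applied dominant: we want the dominant of V. In C minor, V is G major, and its dominant is built on D.
Building a major triad on D gives D-F#-A.

D F# A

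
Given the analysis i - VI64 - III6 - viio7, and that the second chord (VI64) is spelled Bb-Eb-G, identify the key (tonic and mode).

The anchor chord is a major triad on Eb, labeled VI64.
Counting down 5 scale steps from Eb places the tonic on G; a major triad on degree 6 is diatonic only in minor.

G minor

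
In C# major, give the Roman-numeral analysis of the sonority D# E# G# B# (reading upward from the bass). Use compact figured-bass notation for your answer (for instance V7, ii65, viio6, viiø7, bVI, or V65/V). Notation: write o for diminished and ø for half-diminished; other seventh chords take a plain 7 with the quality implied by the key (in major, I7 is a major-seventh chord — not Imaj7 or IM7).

iii42

The pitches E#-G#-B#-D# form a minor seventh chord rooted on E#.
E# is scale degree 3 in C# major, and a minor seventh chord on that degree is written iii7.
With D# in the bass the chord is in third inversion, so the figured bass is 42.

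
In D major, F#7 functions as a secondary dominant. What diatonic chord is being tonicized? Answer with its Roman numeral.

vi

The chord is a dominant seventh chord on F#.
A dominant resolves down a perfect fifth: F# → B. In D major, B is scale degree 6, i.e. vi.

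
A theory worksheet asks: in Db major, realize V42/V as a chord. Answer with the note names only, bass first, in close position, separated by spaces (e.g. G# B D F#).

The slash means an applied dominant: we want the dominant of V. In Db major, V is Ab major, and its dominant is built on Eb.
Building a dominant seventh chord on Eb gives Eb-G-Bb-Db.
The figured bass 42 indicates third inversion, placing the seventh (Db) in the bass: Db-Eb-G-Bb.

Db Eb G Bb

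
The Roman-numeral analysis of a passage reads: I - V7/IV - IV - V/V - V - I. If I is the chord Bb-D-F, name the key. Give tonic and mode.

Bb major

I is given as Bb-D-F — a major triad with root Bb.
If Bb is scale degree 1 and the mode makes that degree carry a major triad, the tonic is Bb and the mode is major.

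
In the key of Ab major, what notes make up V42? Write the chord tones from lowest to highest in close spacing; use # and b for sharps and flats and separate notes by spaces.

Db Eb G Bb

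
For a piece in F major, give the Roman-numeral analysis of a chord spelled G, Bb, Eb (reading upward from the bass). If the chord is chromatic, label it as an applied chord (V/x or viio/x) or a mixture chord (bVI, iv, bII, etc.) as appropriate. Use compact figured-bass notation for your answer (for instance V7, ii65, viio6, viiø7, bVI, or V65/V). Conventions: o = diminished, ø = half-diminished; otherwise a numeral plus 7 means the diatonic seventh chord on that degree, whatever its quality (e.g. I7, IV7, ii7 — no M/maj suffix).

bVII6

Stacked in thirds the chord is Eb-G-Bb: a major triad on Eb.
Eb is the lowered seventh degree of F major (diatonic 7 would be E). This is a major triad on the lowered seventh degree (the subtonic), borrowed from the parallel minor.
With G in the bass the chord is in first inversion, so the figured bass is 6.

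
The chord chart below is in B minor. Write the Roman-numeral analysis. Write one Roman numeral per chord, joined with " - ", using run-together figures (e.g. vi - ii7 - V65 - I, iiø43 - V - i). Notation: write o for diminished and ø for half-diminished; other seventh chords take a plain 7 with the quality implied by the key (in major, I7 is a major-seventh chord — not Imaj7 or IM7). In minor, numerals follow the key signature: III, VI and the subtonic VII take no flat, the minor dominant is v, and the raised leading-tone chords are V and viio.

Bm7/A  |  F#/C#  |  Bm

Bm7/A has root B, degree 1 in B minor, so i42.
F#/C#: root F# is the dominant; major triad there is V64.
Bm: minor triad on B = scale degree 1 → i.

i42 - V64 - i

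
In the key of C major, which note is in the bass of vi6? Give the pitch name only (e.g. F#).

C

vi in C major has root A; the chord is A-C-E.
The figure 6 means first inversion — the third is in the bass.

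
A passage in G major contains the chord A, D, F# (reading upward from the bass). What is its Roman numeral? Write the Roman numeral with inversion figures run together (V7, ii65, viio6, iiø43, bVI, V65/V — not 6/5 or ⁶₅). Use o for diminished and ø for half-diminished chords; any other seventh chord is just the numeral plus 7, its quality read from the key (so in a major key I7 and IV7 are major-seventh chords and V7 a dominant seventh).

V64

The pitches D-F#-A form a major triad rooted on D.
In G major, D is the dominant; the diatonic major triad there is V.
With A in the bass the chord is in second inversion, so the figured bass is 64.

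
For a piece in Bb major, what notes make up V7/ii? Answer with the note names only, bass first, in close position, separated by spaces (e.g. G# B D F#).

The slash means an applied dominant: we want the dominant of ii. In Bb major, ii is C minor, and its dominant is built on G.
Building a dominant seventh chord on G gives G-B-D-F.

G B D F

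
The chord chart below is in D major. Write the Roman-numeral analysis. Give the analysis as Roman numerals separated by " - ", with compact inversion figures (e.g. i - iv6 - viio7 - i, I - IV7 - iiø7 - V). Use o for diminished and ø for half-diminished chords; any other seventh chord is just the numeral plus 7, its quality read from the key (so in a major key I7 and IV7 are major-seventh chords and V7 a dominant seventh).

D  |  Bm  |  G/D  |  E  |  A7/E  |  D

I - vi - IV64 - V/V - V43 - I

D has root D, degree 1 in D major, so I.
Bm: minor triad on B = scale degree 6 → vi.
G/D has root G, degree 4 in D major, so IV64.
E is the secondary dominant of V (major triad on E): V/V.
A7/E: root A is the dominant; dominant seventh chord there is V43.
D: major triad on D = scale degree 1 → I.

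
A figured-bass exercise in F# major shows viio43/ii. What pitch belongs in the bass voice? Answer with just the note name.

The applied chord viio43/ii is rooted on F##: F##-A#-C#-E.
The figure 43 means second inversion — the fifth is in the bass.

C#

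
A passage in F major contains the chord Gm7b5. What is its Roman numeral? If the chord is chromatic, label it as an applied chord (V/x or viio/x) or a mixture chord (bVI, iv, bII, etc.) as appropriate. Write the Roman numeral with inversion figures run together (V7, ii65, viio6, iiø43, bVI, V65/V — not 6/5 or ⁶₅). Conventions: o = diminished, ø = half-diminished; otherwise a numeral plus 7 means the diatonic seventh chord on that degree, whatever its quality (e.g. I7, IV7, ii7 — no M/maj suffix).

The pitches G-Bb-Db-F form a half-diminished seventh chord rooted on G.
G is the second degree of F major. This is the half-diminished supertonic seventh, borrowed from the parallel minor.

iiø7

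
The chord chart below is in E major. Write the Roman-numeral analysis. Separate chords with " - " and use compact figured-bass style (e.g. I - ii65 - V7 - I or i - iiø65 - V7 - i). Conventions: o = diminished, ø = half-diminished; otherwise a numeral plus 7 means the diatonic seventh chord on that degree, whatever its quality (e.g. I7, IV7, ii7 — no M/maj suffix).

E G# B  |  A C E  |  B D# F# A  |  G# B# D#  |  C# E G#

I - iv - V7 - V/vi - vi

E-G#-B: root E is the tonic; major triad there is I.
A-C-E: minor triad on A — chromatic; iv (borrowed from the parallel minor).
B-D#-F#-A has root B, degree 5 in E major, so V7.
G#-B#-D#: a major triad on G#, the applied dominant of vi → V/vi.
C#-E-G#: minor triad on C# = scale degree 6 → vi.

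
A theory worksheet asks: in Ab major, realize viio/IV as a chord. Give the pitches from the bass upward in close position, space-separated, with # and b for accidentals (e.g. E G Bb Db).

viio/IV is a secondary leading-tone chord. The target IV is Db in Ab major; the applied chord is rooted a semitone below, on C.
Building a diminished triad on C gives C-Eb-Gb.

C Eb Gb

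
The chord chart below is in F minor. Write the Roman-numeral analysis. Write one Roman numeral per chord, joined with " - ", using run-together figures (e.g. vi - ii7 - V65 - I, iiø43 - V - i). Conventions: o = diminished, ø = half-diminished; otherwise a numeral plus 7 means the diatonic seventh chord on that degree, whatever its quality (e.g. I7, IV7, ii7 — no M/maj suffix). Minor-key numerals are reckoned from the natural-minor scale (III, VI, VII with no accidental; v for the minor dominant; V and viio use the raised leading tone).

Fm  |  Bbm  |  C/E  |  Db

i - iv - V6 - VI

Fm has root F, degree 1 in F minor, so i.
Bbm: root Bb is the subdominant; minor triad there is iv.
C/E has root C, degree 5 in F minor, so V6.
Db: root Db is the submediant; major triad there is VI.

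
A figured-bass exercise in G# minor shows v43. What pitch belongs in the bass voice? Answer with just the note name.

A#

v in G# minor has root D#; the chord is D#-F#-A#-C#.
The figure 43 means second inversion — the fifth is in the bass.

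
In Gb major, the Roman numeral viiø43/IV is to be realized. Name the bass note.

Fb

The applied chord viiø43/IV is rooted on Bb: Bb-Db-Fb-Ab.
The figure 43 means second inversion — the fifth is in the bass.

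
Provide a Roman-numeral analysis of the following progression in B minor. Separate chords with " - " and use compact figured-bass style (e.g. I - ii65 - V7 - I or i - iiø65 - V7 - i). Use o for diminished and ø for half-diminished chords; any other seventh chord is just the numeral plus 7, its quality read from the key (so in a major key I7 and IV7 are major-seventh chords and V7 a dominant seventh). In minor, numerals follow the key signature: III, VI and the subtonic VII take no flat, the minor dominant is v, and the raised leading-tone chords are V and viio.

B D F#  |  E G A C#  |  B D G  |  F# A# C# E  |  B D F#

i - VII43 - VI6 - V7 - i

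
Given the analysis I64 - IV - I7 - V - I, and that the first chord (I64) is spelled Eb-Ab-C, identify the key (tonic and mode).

Ab major

I64 is given as Eb-Ab-C — a major triad with root Ab.
If Ab is scale degree 1 and the mode makes that degree carry a major triad, the tonic is Ab and the mode is major.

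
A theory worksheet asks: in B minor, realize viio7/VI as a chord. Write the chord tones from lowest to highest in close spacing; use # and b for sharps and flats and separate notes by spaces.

viio7/VI is a secondary leading-tone chord. The target VI is G in B minor; the applied chord is rooted a semitone below, on F#.
Building a fully diminished seventh chord on F# gives F#-A-C-Eb.

F# A C Eb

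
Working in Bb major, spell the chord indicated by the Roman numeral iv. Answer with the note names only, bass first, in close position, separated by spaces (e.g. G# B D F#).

Eb Gb Bb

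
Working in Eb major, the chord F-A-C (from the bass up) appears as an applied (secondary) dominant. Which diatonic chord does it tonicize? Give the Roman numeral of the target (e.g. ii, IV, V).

The chord is a major triad on F.
A dominant resolves down a perfect fifth: F → Bb. In Eb major, Bb is scale degree 5, i.e. V.

V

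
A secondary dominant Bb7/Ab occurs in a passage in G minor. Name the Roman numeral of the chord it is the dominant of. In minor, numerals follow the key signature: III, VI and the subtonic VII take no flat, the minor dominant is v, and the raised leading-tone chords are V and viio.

The chord is a dominant seventh chord on Bb.
A dominant resolves down a perfect fifth: Bb → Eb. In G minor, Eb is scale degree 6, i.e. VI.

VI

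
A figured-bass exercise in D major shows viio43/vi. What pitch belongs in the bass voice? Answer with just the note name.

The applied chord viio43/vi is rooted on A#: A#-C#-E-G.
The figure 43 means second inversion — the fifth is in the bass.

E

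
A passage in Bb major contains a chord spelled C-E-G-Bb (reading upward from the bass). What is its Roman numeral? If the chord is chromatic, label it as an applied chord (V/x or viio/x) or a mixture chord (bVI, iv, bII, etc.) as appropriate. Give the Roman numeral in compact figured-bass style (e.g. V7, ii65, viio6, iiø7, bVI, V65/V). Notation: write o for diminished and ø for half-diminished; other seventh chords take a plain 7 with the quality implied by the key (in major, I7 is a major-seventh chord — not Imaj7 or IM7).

V7/V

Stacked in thirds the chord is C-E-G-Bb: a dominant seventh chord on C.
C is not a diatonic chord root with this quality in Bb major, but it lies a perfect fifth above F (V), so the chord functions as an applied dominant of V.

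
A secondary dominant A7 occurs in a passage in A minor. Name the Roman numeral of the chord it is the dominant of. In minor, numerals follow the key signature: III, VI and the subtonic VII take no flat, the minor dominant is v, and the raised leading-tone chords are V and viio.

The chord is a dominant seventh chord on A.
A dominant resolves down a perfect fifth: A → D. In A minor, D is scale degree 4, i.e. iv.

iv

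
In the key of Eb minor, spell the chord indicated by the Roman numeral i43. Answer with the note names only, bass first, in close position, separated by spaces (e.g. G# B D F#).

Bb Db Eb Gb

The numeral's case and figure indicate a minor seventh chord. In Eb minor its root, scale degree 1, is Eb.
Stacking thirds from Eb gives Eb-Gb-Bb-Db.
The figured bass 43 indicates second inversion, placing the fifth (Bb) in the bass: Bb-Db-Eb-Gb.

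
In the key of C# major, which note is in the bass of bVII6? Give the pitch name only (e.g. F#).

D#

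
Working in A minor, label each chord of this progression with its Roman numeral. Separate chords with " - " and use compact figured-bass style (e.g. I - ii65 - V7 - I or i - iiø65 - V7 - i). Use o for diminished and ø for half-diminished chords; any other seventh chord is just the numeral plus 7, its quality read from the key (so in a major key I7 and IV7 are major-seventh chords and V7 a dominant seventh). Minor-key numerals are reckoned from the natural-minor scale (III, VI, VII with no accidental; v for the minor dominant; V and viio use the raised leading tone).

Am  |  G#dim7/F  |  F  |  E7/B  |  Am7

Am has root A, degree 1 in A minor, so i.
G#dim7/F: root G# is the leading tone; fully diminished seventh chord there is viio42.
F has root F, degree 6 in A minor, so VI.
E7/B has root E, degree 5 in A minor, so V43.
Am7 has root A, degree 1 in A minor, so i7.

i - viio42 - VI - V43 - i7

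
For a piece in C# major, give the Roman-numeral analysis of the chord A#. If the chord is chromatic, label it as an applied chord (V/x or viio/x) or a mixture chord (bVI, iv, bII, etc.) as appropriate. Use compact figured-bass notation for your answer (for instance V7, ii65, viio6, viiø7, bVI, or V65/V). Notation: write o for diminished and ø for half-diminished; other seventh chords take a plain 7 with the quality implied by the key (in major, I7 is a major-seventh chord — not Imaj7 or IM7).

V/ii

The pitches A#-C##-E# form a major triad rooted on A#.
A# is not a diatonic chord root with this quality in C# major, but it lies a perfect fifth above D# (ii), so the chord functions as an applied dominant of ii.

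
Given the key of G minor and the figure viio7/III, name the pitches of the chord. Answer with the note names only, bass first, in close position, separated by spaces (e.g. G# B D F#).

A C Eb Gb

viio7/III is a secondary leading-tone chord. The target III is Bb in G minor; the applied chord is rooted a semitone below, on A.
Building a fully diminished seventh chord on A gives A-C-Eb-Gb.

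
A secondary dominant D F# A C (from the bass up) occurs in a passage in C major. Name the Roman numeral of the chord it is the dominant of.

The chord is a dominant seventh chord on D.
A dominant resolves down a perfect fifth: D → G. In C major, G is scale degree 5, i.e. V.

V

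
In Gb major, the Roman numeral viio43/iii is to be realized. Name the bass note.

Eb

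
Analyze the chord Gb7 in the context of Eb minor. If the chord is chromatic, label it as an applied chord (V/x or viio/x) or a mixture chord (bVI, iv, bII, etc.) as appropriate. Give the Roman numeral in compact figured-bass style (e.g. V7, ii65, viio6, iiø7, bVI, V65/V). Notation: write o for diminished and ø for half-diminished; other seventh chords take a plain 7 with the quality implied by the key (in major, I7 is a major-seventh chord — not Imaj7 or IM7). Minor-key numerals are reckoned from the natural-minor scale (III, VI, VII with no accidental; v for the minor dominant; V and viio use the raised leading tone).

V7/VI

The pitches Gb-Bb-Db-Fb form a dominant seventh chord rooted on Gb.
Gb is not a diatonic chord root with this quality in Eb minor, but it lies a perfect fifth above Cb (VI), so the chord functions as an applied dominant of VI.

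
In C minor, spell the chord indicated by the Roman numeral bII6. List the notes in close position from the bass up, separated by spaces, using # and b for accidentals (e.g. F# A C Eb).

F Ab Db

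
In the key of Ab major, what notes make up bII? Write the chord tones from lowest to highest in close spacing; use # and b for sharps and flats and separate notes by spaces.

Bbb Db Fb

bII is the Neapolitan chord — a major triad on the lowered second degree. In Ab major that root is Bbb.
So the chord is Bbb-Db-Fb, a major triad.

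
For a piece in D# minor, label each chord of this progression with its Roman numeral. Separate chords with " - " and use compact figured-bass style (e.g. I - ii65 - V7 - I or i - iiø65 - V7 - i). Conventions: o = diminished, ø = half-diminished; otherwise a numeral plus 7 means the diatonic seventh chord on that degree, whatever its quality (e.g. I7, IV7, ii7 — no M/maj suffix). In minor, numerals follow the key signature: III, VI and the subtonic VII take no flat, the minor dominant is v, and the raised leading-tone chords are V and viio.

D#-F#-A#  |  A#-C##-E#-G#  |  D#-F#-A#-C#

i - V7 - i7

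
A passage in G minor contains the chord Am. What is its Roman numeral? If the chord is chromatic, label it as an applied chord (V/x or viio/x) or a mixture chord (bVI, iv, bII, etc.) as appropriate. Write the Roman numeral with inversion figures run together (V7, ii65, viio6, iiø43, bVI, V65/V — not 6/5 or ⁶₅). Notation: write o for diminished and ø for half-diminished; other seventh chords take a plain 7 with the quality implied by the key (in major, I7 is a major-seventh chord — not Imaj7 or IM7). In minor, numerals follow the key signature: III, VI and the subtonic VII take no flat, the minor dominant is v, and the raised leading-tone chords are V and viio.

ii

The pitches A-C-E form a minor triad rooted on A.
A is the second degree of G minor. This is the minor supertonic, borrowed from the parallel major (the Dorian ii).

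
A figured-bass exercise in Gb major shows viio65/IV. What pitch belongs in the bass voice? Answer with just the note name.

Db

The applied chord viio65/IV is rooted on Bb: Bb-Db-Fb-Abb.
The figure 65 means first inversion — the third is in the bass.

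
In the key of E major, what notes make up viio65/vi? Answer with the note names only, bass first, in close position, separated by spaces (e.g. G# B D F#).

D# F# A B#

viio65/vi is a secondary leading-tone chord. The target vi is C# in E major; the applied chord is rooted a semitone below, on B#.
Building a fully diminished seventh chord on B# gives B#-D#-F#-A.
With the 65 figure the chord is in first inversion; from the bass D# upward in close position it reads D#-F#-A-B#.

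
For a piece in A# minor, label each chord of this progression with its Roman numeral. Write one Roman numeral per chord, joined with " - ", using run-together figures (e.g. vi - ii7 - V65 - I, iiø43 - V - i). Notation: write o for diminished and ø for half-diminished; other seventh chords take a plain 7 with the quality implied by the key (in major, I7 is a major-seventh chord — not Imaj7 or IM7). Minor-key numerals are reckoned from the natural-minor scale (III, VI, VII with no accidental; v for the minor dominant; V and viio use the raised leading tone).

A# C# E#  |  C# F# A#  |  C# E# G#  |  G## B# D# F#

i - VI64 - III - viio7

A#-C#-E#: minor triad on A# = scale degree 1 → i.
C#-F#-A#: major triad on F# = scale degree 6 → VI64.
C#-E#-G#: root C# is the mediant; major triad there is III.
G##-B#-D#-F# has root G##, degree 7 in A# minor, so viio7.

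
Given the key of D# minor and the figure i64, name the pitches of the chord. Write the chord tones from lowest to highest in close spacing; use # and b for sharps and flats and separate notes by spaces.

A# D# F#

The numeral's case and figure indicate a minor triad. In D# minor its root, scale degree 1, is D#.
That chord is spelled D#-F#-A#.
The figured bass 64 indicates second inversion, placing the fifth (A#) in the bass: A#-D#-F#.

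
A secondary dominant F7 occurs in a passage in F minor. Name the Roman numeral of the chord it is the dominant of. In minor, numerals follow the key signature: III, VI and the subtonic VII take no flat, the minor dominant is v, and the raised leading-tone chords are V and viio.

The chord is a dominant seventh chord on F.
A dominant resolves down a perfect fifth: F → Bb. In F minor, Bb is scale degree 4, i.e. iv.

iv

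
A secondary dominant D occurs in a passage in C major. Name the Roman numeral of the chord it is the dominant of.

V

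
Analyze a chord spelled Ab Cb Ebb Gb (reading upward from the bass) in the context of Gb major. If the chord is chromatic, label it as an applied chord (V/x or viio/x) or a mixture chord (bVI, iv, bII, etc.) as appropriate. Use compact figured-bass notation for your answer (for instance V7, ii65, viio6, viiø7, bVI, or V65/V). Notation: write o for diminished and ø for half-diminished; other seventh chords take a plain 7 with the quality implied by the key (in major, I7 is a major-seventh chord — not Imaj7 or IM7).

iiø7

The pitches Ab-Cb-Ebb-Gb form a half-diminished seventh chord rooted on Ab.
Ab is the second degree of Gb major. This is the half-diminished supertonic seventh, borrowed from the parallel minor.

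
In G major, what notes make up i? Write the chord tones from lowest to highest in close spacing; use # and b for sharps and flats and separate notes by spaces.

G Bb D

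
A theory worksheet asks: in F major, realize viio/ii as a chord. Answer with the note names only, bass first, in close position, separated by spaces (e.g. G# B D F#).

F# A C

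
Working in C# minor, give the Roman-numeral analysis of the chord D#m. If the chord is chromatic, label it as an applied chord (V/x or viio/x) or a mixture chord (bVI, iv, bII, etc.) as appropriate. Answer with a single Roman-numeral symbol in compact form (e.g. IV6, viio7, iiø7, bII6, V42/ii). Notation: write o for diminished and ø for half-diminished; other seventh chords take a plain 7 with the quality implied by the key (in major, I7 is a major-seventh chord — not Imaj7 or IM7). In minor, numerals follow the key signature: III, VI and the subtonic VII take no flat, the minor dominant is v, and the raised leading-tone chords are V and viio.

ii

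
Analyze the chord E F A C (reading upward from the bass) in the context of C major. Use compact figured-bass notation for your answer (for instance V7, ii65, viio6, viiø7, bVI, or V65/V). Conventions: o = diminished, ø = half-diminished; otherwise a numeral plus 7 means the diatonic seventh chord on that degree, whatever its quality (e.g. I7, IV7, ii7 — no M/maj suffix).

IV42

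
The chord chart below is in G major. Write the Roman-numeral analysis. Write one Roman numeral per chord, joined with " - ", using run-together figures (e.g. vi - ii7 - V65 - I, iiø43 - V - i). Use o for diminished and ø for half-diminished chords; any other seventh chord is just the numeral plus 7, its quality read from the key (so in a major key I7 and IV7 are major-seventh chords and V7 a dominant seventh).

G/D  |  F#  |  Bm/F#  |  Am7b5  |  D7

I64 - V/iii - iii64 - iiø7 - V7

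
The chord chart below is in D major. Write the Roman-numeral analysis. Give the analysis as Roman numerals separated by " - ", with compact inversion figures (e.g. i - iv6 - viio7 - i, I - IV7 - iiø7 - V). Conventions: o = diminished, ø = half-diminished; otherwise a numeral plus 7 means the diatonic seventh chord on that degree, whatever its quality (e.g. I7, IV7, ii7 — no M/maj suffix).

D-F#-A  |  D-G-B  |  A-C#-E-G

D-F#-A has root D, degree 1 in D major, so I.
D-G-B: major triad on G = scale degree 4 → IV64.
A-C#-E-G: dominant seventh chord on A = scale degree 5 → V7.

I - IV64 - V7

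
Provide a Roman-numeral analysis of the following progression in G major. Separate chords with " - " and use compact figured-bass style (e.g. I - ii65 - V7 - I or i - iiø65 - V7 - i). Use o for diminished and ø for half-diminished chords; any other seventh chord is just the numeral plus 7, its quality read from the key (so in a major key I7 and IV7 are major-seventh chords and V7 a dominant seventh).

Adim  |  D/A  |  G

Adim is non-diatonic — iio, a mixture chord from G minor.
D/A: root D is the dominant; major triad there is V64.
G: root G is the tonic; major triad there is I.

iio - V64 - I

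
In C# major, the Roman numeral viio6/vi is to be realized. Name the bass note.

B#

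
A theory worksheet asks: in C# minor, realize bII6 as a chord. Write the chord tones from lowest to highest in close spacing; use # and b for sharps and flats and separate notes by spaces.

F# A D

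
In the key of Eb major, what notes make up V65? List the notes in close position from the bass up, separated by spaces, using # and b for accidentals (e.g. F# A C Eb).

D F Ab Bb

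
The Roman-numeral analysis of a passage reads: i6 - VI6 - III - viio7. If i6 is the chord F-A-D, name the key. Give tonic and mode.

The anchor chord is a minor triad on D, labeled i6.
If D is scale degree 1 and the mode makes that degree carry a minor triad, the tonic is D and the mode is minor.

D minor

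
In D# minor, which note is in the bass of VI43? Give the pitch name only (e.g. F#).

F#

VI in D# minor has root B; the chord is B-D#-F#-A#.
The figure 43 means second inversion — the fifth is in the bass.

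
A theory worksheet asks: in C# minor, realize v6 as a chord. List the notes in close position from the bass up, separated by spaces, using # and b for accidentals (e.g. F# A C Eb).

In C# minor, the dominant is G#, and the diatonic chord built there is a minor triad.
That chord is spelled G#-B-D#.
The figured bass 6 indicates first inversion, placing the third (B) in the bass: B-D#-G#.

B D# G#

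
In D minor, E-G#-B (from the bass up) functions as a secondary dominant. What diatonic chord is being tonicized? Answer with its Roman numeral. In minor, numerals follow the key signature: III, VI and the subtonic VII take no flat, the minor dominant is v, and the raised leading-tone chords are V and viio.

V

The chord is a major triad on E.
A dominant resolves down a perfect fifth: E → A. In D minor, A is scale degree 5, i.e. V.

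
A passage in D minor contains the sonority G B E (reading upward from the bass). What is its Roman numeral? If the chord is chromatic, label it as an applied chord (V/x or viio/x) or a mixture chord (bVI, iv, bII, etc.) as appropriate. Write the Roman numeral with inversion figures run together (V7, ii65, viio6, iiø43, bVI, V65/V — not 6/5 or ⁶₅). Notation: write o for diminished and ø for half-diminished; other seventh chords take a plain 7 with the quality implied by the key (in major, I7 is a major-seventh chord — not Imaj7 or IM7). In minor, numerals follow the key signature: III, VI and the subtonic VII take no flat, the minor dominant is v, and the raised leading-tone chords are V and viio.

ii6

The pitches E-G-B form a minor triad rooted on E.
E is the second degree of D minor. This is the minor supertonic, borrowed from the parallel major (the Dorian ii).
With G in the bass the chord is in first inversion, so the figured bass is 6.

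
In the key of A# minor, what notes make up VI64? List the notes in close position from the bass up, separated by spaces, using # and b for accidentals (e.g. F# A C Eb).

C# F# A#

In A# minor, the submediant is F#, and the diatonic chord built there is a major triad.
Stacking thirds from F# gives F#-A#-C#.
The figured bass 64 indicates second inversion, placing the fifth (C#) in the bass: C#-F#-A#.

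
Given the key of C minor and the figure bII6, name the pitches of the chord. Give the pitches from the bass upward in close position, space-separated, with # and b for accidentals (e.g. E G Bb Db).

F Ab Db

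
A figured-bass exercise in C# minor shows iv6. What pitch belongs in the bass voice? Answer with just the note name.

iv in C# minor has root F#; the chord is F#-A-C#.
The figure 6 means first inversion — the third is in the bass.

A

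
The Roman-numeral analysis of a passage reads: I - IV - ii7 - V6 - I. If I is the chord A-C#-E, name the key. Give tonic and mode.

A major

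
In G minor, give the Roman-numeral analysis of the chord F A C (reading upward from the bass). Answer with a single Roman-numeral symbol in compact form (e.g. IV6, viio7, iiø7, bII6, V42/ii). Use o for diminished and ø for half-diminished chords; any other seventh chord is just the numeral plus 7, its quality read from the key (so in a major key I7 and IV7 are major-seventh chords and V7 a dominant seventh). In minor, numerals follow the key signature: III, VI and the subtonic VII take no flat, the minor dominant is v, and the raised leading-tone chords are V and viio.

VII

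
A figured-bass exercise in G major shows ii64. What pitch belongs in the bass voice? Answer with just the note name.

E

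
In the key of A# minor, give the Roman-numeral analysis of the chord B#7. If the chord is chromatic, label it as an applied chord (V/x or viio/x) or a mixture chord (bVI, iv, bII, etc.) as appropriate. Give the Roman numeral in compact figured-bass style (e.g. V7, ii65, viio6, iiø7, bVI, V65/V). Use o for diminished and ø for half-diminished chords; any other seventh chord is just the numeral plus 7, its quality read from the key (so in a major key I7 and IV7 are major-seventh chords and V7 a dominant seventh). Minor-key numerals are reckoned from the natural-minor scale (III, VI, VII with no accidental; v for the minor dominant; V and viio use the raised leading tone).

V7/V

The pitches B#-D##-F##-A# form a dominant seventh chord rooted on B#.
B# is not a diatonic chord root with this quality in A# minor, but it lies a perfect fifth above E# (V), so the chord functions as an applied dominant of V.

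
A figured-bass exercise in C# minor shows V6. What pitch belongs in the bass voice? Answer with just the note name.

B#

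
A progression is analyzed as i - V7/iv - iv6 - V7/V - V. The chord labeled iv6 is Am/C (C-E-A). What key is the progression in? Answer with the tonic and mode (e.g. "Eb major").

The anchor chord is a minor triad on A, labeled iv6.
Counting down 3 scale steps from A places the tonic on E; a minor triad on degree 4 is diatonic only in minor.

E minor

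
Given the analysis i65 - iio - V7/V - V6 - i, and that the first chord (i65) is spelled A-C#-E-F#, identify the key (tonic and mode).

i65 is given as A-C#-E-F# — a minor seventh chord with root F#.
If F# is scale degree 1 and the mode makes that degree carry a minor seventh chord, the tonic is F# and the mode is minor.

F# minor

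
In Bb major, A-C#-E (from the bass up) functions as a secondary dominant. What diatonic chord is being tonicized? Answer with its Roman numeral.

The chord is a major triad on A.
A dominant resolves down a perfect fifth: A → D. In Bb major, D is scale degree 3, i.e. iii.

iii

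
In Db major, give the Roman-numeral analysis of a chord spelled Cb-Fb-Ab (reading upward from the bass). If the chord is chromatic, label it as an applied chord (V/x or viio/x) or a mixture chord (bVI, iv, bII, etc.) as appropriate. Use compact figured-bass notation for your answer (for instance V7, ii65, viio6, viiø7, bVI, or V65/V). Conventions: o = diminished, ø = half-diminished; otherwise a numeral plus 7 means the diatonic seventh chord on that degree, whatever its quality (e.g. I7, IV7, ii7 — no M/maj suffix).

Stacked in thirds the chord is Fb-Ab-Cb: a major triad on Fb.
Fb is the lowered third degree of Db major (diatonic 3 would be F). This is a major triad on the lowered third degree, borrowed from the parallel minor.
With Cb in the bass the chord is in second inversion, so the figured bass is 64.

bIII64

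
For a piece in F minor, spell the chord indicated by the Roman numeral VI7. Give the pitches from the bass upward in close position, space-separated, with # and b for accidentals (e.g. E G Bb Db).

In F minor, scale degree 6 is Db, and the diatonic chord built there is a major seventh chord.
Stacking thirds from Db gives Db-F-Ab-C.

Db F Ab C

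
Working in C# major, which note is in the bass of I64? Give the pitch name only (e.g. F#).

G#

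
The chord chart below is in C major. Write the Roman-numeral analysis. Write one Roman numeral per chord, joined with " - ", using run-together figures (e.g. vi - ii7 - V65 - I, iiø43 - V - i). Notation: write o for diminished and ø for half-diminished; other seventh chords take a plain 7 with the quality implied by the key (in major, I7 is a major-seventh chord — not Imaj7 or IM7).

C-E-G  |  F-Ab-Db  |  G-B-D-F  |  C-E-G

C-E-G: major triad on C = scale degree 1 → I.
F-Ab-Db: major triad on Db — chromatic; Db is the lowered second degree, so this is the Neapolitan sixth, bII6 (third, F, in the bass — hence the 6).
G-B-D-F: root G is the dominant; dominant seventh chord there is V7.
C-E-G has root C, degree 1 in C major, so I.

I - bII6 - V7 - I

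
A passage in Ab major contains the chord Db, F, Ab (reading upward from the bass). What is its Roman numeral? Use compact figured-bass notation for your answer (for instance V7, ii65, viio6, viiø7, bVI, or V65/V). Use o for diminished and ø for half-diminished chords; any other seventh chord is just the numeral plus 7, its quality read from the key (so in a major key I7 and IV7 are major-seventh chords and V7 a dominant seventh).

The pitches Db-F-Ab form a major triad rooted on Db.
In Ab major, Db is the subdominant; the diatonic major triad there is IV.

IV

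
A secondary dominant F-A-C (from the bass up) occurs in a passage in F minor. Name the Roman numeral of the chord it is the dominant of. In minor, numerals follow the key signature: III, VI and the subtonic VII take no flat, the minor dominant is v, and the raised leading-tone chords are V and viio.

iv

The chord is a major triad on F.
A dominant resolves down a perfect fifth: F → Bb. In F minor, Bb is scale degree 4, i.e. iv.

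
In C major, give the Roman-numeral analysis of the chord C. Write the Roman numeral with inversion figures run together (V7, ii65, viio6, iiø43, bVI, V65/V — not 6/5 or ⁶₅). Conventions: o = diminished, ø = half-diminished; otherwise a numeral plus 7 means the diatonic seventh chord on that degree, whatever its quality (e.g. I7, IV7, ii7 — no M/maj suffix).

I

The pitches C-E-G form a major triad rooted on C.
In C major, C is the tonic; the diatonic major triad there is I.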